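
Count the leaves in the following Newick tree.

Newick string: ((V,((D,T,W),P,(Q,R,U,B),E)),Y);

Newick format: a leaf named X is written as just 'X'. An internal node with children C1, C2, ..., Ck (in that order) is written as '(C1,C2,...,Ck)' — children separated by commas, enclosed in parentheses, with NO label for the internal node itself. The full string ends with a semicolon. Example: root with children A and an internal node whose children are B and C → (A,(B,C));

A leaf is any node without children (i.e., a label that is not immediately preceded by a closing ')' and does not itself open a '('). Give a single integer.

Answer: 11

Derivation:
Newick: ((V,((D,T,W),P,(Q,R,U,B),E)),Y);
Scan left-to-right; a leaf is any maximal label run not followed by '(':
  pos 2: leaf 'V' → count = 1
  pos 6: leaf 'D' → count = 2
  pos 8: leaf 'T' → count = 3
  pos 10: leaf 'W' → count = 4
  pos 13: leaf 'P' → count = 5
  pos 16: leaf 'Q' → count = 6
  pos 18: leaf 'R' → count = 7
  pos 20: leaf 'U' → count = 8
  pos 22: leaf 'B' → count = 9
  pos 25: leaf 'E' → count = 10
  pos 29: leaf 'Y' → count = 11
Total leaves: 11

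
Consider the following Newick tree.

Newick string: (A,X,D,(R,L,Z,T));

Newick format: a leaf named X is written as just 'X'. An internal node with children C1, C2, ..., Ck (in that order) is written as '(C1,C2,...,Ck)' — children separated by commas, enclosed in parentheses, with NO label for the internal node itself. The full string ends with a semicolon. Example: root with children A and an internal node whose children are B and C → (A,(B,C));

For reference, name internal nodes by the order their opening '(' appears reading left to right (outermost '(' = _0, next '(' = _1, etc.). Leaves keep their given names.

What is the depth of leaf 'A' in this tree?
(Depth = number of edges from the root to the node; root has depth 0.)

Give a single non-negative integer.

Answer: 1

Derivation:
Newick: (A,X,D,(R,L,Z,T));
Naming internals by '(' encounter order: outermost '(' = _0, next = _1, ...
Query node: A
Path from root: _0 -> A
Depth of A: 1 (number of edges from root)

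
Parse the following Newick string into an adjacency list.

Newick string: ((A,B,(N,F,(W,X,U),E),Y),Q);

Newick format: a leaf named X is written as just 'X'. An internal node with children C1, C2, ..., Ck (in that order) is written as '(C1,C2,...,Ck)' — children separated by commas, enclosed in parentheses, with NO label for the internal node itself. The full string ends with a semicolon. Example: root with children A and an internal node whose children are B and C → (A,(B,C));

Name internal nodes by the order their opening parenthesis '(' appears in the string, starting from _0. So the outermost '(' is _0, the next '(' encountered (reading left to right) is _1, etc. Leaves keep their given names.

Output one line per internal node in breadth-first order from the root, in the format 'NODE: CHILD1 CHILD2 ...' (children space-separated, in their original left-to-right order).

Answer: _0: _1 Q
_1: A B _2 Y
_2: N F _3 E
_3: W X U

Derivation:
Input: ((A,B,(N,F,(W,X,U),E),Y),Q);
Scanning left-to-right, naming '(' by encounter order:
  pos 0: '(' -> open internal node _0 (depth 1)
  pos 1: '(' -> open internal node _1 (depth 2)
  pos 6: '(' -> open internal node _2 (depth 3)
  pos 11: '(' -> open internal node _3 (depth 4)
  pos 17: ')' -> close internal node _3 (now at depth 3)
  pos 20: ')' -> close internal node _2 (now at depth 2)
  pos 23: ')' -> close internal node _1 (now at depth 1)
  pos 26: ')' -> close internal node _0 (now at depth 0)
Total internal nodes: 4
BFS adjacency from root:
  _0: _1 Q
  _1: A B _2 Y
  _2: N F _3 E
  _3: W X U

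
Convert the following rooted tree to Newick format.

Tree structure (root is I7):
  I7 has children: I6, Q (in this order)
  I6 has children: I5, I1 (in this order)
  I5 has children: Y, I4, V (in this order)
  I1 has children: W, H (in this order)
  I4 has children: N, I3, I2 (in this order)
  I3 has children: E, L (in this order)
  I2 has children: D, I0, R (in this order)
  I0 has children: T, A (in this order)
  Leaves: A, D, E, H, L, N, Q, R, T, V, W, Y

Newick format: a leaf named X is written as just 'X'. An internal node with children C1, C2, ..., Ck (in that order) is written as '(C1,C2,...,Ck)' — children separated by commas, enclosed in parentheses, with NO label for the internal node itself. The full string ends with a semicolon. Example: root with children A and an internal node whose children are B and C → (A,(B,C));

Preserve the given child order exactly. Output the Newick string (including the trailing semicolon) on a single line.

Answer: (((Y,(N,(E,L),(D,(T,A),R)),V),(W,H)),Q);

Derivation:
internal I7 with children ['I6', 'Q']
  internal I6 with children ['I5', 'I1']
    internal I5 with children ['Y', 'I4', 'V']
      leaf 'Y' → 'Y'
      internal I4 with children ['N', 'I3', 'I2']
        leaf 'N' → 'N'
        internal I3 with children ['E', 'L']
          leaf 'E' → 'E'
          leaf 'L' → 'L'
        → '(E,L)'
        internal I2 with children ['D', 'I0', 'R']
          leaf 'D' → 'D'
          internal I0 with children ['T', 'A']
            leaf 'T' → 'T'
            leaf 'A' → 'A'
          → '(T,A)'
          leaf 'R' → 'R'
        → '(D,(T,A),R)'
      → '(N,(E,L),(D,(T,A),R))'
      leaf 'V' → 'V'
    → '(Y,(N,(E,L),(D,(T,A),R)),V)'
    internal I1 with children ['W', 'H']
      leaf 'W' → 'W'
      leaf 'H' → 'H'
    → '(W,H)'
  → '((Y,(N,(E,L),(D,(T,A),R)),V),(W,H))'
  leaf 'Q' → 'Q'
→ '(((Y,(N,(E,L),(D,(T,A),R)),V),(W,H)),Q)'
Final: (((Y,(N,(E,L),(D,(T,A),R)),V),(W,H)),Q);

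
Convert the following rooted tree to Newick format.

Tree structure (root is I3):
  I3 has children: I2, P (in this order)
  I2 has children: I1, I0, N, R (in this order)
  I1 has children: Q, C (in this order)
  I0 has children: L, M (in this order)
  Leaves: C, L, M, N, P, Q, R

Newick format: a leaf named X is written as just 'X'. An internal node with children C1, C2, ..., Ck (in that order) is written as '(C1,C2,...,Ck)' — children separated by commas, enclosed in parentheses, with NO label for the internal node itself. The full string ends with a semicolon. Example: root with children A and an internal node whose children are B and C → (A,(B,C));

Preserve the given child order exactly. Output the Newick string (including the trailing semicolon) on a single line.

internal I3 with children ['I2', 'P']
  internal I2 with children ['I1', 'I0', 'N', 'R']
    internal I1 with children ['Q', 'C']
      leaf 'Q' → 'Q'
      leaf 'C' → 'C'
    → '(Q,C)'
    internal I0 with children ['L', 'M']
      leaf 'L' → 'L'
      leaf 'M' → 'M'
    → '(L,M)'
    leaf 'N' → 'N'
    leaf 'R' → 'R'
  → '((Q,C),(L,M),N,R)'
  leaf 'P' → 'P'
→ '(((Q,C),(L,M),N,R),P)'
Final: (((Q,C),(L,M),N,R),P);

Answer: (((Q,C),(L,M),N,R),P);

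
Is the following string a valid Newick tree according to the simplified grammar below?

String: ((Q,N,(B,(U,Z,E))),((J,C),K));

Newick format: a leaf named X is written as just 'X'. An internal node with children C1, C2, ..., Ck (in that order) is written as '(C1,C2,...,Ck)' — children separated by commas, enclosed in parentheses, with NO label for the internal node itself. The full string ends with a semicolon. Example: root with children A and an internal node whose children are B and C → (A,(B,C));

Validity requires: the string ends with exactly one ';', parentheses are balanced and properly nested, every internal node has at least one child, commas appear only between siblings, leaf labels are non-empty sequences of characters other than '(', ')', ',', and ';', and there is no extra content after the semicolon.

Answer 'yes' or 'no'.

Answer: yes

Derivation:
Input: ((Q,N,(B,(U,Z,E))),((J,C),K));
Paren balance: 6 '(' vs 6 ')' OK
Ends with single ';': True
Full parse: OK
Valid: True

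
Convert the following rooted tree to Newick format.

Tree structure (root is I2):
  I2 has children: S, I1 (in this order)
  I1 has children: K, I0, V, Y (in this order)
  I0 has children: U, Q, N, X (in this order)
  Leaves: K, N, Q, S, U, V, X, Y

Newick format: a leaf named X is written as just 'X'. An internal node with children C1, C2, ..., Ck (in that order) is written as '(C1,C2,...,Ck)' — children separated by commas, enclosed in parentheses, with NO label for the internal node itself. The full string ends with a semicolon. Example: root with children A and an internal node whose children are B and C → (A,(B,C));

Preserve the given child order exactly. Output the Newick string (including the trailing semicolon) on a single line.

Answer: (S,(K,(U,Q,N,X),V,Y));

Derivation:
internal I2 with children ['S', 'I1']
  leaf 'S' → 'S'
  internal I1 with children ['K', 'I0', 'V', 'Y']
    leaf 'K' → 'K'
    internal I0 with children ['U', 'Q', 'N', 'X']
      leaf 'U' → 'U'
      leaf 'Q' → 'Q'
      leaf 'N' → 'N'
      leaf 'X' → 'X'
    → '(U,Q,N,X)'
    leaf 'V' → 'V'
    leaf 'Y' → 'Y'
  → '(K,(U,Q,N,X),V,Y)'
→ '(S,(K,(U,Q,N,X),V,Y))'
Final: (S,(K,(U,Q,N,X),V,Y));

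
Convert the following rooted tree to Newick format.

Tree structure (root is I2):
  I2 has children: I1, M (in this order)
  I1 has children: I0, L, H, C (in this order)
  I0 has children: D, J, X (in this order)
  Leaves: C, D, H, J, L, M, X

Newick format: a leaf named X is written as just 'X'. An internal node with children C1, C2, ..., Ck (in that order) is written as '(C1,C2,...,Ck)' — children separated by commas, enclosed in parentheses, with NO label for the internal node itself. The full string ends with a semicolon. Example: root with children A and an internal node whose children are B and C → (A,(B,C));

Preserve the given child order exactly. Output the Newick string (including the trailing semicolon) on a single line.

Answer: (((D,J,X),L,H,C),M);

Derivation:
internal I2 with children ['I1', 'M']
  internal I1 with children ['I0', 'L', 'H', 'C']
    internal I0 with children ['D', 'J', 'X']
      leaf 'D' → 'D'
      leaf 'J' → 'J'
      leaf 'X' → 'X'
    → '(D,J,X)'
    leaf 'L' → 'L'
    leaf 'H' → 'H'
    leaf 'C' → 'C'
  → '((D,J,X),L,H,C)'
  leaf 'M' → 'M'
→ '(((D,J,X),L,H,C),M)'
Final: (((D,J,X),L,H,C),M);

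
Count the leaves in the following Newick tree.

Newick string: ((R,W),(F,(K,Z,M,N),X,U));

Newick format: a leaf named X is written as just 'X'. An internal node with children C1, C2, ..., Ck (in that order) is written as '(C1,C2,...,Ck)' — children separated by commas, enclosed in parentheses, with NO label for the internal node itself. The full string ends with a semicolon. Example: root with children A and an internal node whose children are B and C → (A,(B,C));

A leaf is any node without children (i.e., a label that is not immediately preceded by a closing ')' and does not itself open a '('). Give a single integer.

Answer: 9

Derivation:
Newick: ((R,W),(F,(K,Z,M,N),X,U));
Scan left-to-right; a leaf is any maximal label run not followed by '(':
  pos 2: leaf 'R' → count = 1
  pos 4: leaf 'W' → count = 2
  pos 8: leaf 'F' → count = 3
  pos 11: leaf 'K' → count = 4
  pos 13: leaf 'Z' → count = 5
  pos 15: leaf 'M' → count = 6
  pos 17: leaf 'N' → count = 7
  pos 20: leaf 'X' → count = 8
  pos 22: leaf 'U' → count = 9
Total leaves: 9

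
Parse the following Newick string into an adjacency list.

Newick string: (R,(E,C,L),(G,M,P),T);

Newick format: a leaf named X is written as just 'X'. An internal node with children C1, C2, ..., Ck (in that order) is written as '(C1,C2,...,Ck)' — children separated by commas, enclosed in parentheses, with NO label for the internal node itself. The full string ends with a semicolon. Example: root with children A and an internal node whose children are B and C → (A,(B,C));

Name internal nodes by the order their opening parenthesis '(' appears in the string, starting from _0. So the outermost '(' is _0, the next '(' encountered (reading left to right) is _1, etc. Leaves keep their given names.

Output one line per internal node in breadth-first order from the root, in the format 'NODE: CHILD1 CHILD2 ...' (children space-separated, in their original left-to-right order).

Answer: _0: R _1 _2 T
_1: E C L
_2: G M P

Derivation:
Input: (R,(E,C,L),(G,M,P),T);
Scanning left-to-right, naming '(' by encounter order:
  pos 0: '(' -> open internal node _0 (depth 1)
  pos 3: '(' -> open internal node _1 (depth 2)
  pos 9: ')' -> close internal node _1 (now at depth 1)
  pos 11: '(' -> open internal node _2 (depth 2)
  pos 17: ')' -> close internal node _2 (now at depth 1)
  pos 20: ')' -> close internal node _0 (now at depth 0)
Total internal nodes: 3
BFS adjacency from root:
  _0: R _1 _2 T
  _1: E C L
  _2: G M P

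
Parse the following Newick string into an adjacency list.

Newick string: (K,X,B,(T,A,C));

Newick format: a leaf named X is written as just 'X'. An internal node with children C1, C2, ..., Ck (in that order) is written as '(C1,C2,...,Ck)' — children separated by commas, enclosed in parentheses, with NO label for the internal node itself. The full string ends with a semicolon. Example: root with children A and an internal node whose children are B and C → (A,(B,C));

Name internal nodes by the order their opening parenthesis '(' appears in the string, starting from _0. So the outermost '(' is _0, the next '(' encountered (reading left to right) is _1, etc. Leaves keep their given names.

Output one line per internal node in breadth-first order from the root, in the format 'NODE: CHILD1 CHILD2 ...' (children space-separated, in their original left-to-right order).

Input: (K,X,B,(T,A,C));
Scanning left-to-right, naming '(' by encounter order:
  pos 0: '(' -> open internal node _0 (depth 1)
  pos 7: '(' -> open internal node _1 (depth 2)
  pos 13: ')' -> close internal node _1 (now at depth 1)
  pos 14: ')' -> close internal node _0 (now at depth 0)
Total internal nodes: 2
BFS adjacency from root:
  _0: K X B _1
  _1: T A C

Answer: _0: K X B _1
_1: T A C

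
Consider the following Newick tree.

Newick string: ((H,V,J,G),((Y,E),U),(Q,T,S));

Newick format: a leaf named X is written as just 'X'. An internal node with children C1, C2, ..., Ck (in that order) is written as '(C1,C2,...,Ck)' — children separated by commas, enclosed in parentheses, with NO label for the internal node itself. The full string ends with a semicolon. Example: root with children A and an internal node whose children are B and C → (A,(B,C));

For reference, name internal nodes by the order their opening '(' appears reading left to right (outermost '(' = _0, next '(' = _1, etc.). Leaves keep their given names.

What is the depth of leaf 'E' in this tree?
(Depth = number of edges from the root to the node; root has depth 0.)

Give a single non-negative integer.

Newick: ((H,V,J,G),((Y,E),U),(Q,T,S));
Naming internals by '(' encounter order: outermost '(' = _0, next = _1, ...
Query node: E
Path from root: _0 -> _2 -> _3 -> E
Depth of E: 3 (number of edges from root)

Answer: 3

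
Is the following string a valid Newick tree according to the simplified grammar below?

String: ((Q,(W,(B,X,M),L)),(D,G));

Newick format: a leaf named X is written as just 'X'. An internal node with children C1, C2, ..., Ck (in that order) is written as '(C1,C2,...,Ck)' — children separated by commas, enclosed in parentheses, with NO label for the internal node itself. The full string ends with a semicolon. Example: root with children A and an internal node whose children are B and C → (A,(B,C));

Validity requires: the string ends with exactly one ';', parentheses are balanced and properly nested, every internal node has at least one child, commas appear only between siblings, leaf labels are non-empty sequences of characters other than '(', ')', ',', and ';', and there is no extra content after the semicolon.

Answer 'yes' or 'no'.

Input: ((Q,(W,(B,X,M),L)),(D,G));
Paren balance: 5 '(' vs 5 ')' OK
Ends with single ';': True
Full parse: OK
Valid: True

Answer: yes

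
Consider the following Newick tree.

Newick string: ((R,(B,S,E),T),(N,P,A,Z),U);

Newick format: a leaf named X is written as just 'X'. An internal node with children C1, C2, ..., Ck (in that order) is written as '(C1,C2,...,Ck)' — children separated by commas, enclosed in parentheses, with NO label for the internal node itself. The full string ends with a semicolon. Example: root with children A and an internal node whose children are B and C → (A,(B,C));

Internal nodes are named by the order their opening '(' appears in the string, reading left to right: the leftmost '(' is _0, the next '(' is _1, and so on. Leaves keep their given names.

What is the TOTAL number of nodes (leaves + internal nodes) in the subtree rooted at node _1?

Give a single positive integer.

Answer: 7

Derivation:
Newick: ((R,(B,S,E),T),(N,P,A,Z),U);
Locate _1: it is the '(' at position 1 (the 2nd '(' reading left to right).
Query: subtree rooted at _1
_1: subtree_size = 1 + 6
  R: subtree_size = 1 + 0
  _2: subtree_size = 1 + 3
    B: subtree_size = 1 + 0
    S: subtree_size = 1 + 0
    E: subtree_size = 1 + 0
  T: subtree_size = 1 + 0
Total subtree size of _1: 7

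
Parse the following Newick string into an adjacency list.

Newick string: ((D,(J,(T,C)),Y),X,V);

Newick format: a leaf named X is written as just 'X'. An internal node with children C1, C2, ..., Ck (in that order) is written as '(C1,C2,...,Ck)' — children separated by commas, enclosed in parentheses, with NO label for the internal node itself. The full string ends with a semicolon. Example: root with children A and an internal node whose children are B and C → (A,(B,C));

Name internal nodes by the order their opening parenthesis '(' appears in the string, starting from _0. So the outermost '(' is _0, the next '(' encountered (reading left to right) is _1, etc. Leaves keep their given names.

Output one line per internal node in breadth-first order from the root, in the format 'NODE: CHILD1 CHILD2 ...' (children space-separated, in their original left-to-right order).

Answer: _0: _1 X V
_1: D _2 Y
_2: J _3
_3: T C

Derivation:
Input: ((D,(J,(T,C)),Y),X,V);
Scanning left-to-right, naming '(' by encounter order:
  pos 0: '(' -> open internal node _0 (depth 1)
  pos 1: '(' -> open internal node _1 (depth 2)
  pos 4: '(' -> open internal node _2 (depth 3)
  pos 7: '(' -> open internal node _3 (depth 4)
  pos 11: ')' -> close internal node _3 (now at depth 3)
  pos 12: ')' -> close internal node _2 (now at depth 2)
  pos 15: ')' -> close internal node _1 (now at depth 1)
  pos 20: ')' -> close internal node _0 (now at depth 0)
Total internal nodes: 4
BFS adjacency from root:
  _0: _1 X V
  _1: D _2 Y
  _2: J _3
  _3: T C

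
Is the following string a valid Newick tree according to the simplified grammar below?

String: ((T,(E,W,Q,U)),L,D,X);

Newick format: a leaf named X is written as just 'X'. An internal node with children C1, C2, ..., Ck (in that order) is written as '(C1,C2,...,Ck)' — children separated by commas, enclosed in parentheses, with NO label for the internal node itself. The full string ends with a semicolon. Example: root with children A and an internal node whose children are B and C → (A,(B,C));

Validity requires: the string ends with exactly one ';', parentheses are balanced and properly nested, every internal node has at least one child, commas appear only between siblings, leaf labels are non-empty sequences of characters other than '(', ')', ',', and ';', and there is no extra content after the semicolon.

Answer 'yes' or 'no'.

Answer: yes

Derivation:
Input: ((T,(E,W,Q,U)),L,D,X);
Paren balance: 3 '(' vs 3 ')' OK
Ends with single ';': True
Full parse: OK
Valid: True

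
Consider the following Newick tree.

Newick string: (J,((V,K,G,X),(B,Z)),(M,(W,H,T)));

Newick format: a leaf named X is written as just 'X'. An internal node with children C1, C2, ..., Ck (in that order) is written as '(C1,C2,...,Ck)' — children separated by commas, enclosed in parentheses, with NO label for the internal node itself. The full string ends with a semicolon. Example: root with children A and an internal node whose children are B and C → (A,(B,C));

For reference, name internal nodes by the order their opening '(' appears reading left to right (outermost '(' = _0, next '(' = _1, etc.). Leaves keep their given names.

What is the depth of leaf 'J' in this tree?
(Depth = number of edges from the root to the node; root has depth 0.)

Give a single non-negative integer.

Newick: (J,((V,K,G,X),(B,Z)),(M,(W,H,T)));
Naming internals by '(' encounter order: outermost '(' = _0, next = _1, ...
Query node: J
Path from root: _0 -> J
Depth of J: 1 (number of edges from root)

Answer: 1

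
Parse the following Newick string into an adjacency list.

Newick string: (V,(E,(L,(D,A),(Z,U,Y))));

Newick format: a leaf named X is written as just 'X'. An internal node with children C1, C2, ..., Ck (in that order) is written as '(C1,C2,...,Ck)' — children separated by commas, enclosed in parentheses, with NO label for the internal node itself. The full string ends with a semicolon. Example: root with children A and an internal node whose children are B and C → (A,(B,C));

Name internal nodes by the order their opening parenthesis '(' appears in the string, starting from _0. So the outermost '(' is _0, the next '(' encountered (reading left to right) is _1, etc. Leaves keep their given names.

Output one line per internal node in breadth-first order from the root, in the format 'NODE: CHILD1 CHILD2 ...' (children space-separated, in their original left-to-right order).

Input: (V,(E,(L,(D,A),(Z,U,Y))));
Scanning left-to-right, naming '(' by encounter order:
  pos 0: '(' -> open internal node _0 (depth 1)
  pos 3: '(' -> open internal node _1 (depth 2)
  pos 6: '(' -> open internal node _2 (depth 3)
  pos 9: '(' -> open internal node _3 (depth 4)
  pos 13: ')' -> close internal node _3 (now at depth 3)
  pos 15: '(' -> open internal node _4 (depth 4)
  pos 21: ')' -> close internal node _4 (now at depth 3)
  pos 22: ')' -> close internal node _2 (now at depth 2)
  pos 23: ')' -> close internal node _1 (now at depth 1)
  pos 24: ')' -> close internal node _0 (now at depth 0)
Total internal nodes: 5
BFS adjacency from root:
  _0: V _1
  _1: E _2
  _2: L _3 _4
  _3: D A
  _4: Z U Y

Answer: _0: V _1
_1: E _2
_2: L _3 _4
_3: D A
_4: Z U Y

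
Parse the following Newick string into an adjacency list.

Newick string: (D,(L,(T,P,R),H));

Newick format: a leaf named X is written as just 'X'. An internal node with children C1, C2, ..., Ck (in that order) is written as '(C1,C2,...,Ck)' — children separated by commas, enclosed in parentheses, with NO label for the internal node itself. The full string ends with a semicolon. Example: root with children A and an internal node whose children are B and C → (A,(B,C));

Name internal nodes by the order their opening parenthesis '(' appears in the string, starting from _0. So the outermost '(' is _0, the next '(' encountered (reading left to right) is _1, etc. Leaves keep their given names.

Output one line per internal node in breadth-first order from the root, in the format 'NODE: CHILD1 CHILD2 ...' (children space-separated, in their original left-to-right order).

Input: (D,(L,(T,P,R),H));
Scanning left-to-right, naming '(' by encounter order:
  pos 0: '(' -> open internal node _0 (depth 1)
  pos 3: '(' -> open internal node _1 (depth 2)
  pos 6: '(' -> open internal node _2 (depth 3)
  pos 12: ')' -> close internal node _2 (now at depth 2)
  pos 15: ')' -> close internal node _1 (now at depth 1)
  pos 16: ')' -> close internal node _0 (now at depth 0)
Total internal nodes: 3
BFS adjacency from root:
  _0: D _1
  _1: L _2 H
  _2: T P R

Answer: _0: D _1
_1: L _2 H
_2: T P R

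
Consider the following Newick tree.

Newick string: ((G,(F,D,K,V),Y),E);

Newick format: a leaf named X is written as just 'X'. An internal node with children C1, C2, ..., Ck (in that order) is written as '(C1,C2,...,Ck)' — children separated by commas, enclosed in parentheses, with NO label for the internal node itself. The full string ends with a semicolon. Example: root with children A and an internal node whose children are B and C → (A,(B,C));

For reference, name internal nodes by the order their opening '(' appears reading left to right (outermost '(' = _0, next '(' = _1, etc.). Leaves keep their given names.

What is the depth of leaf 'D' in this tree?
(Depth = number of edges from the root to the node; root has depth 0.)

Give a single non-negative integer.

Newick: ((G,(F,D,K,V),Y),E);
Naming internals by '(' encounter order: outermost '(' = _0, next = _1, ...
Query node: D
Path from root: _0 -> _1 -> _2 -> D
Depth of D: 3 (number of edges from root)

Answer: 3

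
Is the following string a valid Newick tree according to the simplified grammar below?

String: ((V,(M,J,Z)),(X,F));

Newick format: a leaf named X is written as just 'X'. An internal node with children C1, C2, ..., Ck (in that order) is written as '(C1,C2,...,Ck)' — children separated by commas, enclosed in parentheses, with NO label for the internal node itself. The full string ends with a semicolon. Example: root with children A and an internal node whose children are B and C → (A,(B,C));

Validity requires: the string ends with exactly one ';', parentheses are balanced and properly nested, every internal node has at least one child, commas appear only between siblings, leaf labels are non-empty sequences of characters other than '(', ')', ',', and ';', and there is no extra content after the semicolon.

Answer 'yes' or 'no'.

Answer: yes

Derivation:
Input: ((V,(M,J,Z)),(X,F));
Paren balance: 4 '(' vs 4 ')' OK
Ends with single ';': True
Full parse: OK
Valid: True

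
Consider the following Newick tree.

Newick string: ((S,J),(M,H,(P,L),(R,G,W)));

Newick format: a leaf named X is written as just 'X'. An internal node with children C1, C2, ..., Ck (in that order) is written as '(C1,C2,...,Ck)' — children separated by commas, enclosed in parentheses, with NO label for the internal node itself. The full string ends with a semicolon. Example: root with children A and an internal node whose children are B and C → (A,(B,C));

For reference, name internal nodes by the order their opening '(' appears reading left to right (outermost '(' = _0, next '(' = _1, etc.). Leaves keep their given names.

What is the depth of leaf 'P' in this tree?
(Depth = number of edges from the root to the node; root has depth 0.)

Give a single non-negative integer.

Answer: 3

Derivation:
Newick: ((S,J),(M,H,(P,L),(R,G,W)));
Naming internals by '(' encounter order: outermost '(' = _0, next = _1, ...
Query node: P
Path from root: _0 -> _2 -> _3 -> P
Depth of P: 3 (number of edges from root)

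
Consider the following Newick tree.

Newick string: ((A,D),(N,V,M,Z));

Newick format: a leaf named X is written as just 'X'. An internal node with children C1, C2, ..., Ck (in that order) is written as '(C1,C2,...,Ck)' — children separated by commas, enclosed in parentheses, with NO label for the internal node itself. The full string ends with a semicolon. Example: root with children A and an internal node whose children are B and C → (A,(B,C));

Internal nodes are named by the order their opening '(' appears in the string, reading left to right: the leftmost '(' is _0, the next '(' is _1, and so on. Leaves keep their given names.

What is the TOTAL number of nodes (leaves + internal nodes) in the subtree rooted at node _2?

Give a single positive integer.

Answer: 5

Derivation:
Newick: ((A,D),(N,V,M,Z));
Locate _2: it is the '(' at position 7 (the 3rd '(' reading left to right).
Query: subtree rooted at _2
_2: subtree_size = 1 + 4
  N: subtree_size = 1 + 0
  V: subtree_size = 1 + 0
  M: subtree_size = 1 + 0
  Z: subtree_size = 1 + 0
Total subtree size of _2: 5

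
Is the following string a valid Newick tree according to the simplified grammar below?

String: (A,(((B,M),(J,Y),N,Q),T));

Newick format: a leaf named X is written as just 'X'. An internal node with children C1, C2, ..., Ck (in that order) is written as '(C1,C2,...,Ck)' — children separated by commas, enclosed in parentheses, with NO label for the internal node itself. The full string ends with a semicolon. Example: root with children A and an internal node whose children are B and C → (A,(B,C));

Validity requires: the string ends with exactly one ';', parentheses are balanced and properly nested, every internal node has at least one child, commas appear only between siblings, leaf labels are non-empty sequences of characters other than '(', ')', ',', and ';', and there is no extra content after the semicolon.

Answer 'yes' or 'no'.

Input: (A,(((B,M),(J,Y),N,Q),T));
Paren balance: 5 '(' vs 5 ')' OK
Ends with single ';': True
Full parse: OK
Valid: True

Answer: yes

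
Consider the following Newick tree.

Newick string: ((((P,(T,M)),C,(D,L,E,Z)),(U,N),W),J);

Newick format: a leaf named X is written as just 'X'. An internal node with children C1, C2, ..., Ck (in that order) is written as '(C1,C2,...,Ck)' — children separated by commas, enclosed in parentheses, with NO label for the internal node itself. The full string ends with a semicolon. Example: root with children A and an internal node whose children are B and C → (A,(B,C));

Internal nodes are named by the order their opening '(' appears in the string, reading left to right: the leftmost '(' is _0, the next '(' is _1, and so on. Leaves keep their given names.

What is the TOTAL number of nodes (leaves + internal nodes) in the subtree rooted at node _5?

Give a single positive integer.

Answer: 5

Derivation:
Newick: ((((P,(T,M)),C,(D,L,E,Z)),(U,N),W),J);
Locate _5: it is the '(' at position 15 (the 6th '(' reading left to right).
Query: subtree rooted at _5
_5: subtree_size = 1 + 4
  D: subtree_size = 1 + 0
  L: subtree_size = 1 + 0
  E: subtree_size = 1 + 0
  Z: subtree_size = 1 + 0
Total subtree size of _5: 5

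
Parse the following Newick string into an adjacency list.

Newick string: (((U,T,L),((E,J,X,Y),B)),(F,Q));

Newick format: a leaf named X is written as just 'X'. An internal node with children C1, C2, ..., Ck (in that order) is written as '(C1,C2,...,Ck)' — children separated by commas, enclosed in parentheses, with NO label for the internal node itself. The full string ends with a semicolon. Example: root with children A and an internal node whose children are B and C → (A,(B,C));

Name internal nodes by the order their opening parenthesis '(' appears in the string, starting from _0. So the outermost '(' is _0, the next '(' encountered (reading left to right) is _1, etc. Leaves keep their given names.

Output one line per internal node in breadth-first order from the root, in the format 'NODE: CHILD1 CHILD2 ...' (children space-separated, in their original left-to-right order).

Input: (((U,T,L),((E,J,X,Y),B)),(F,Q));
Scanning left-to-right, naming '(' by encounter order:
  pos 0: '(' -> open internal node _0 (depth 1)
  pos 1: '(' -> open internal node _1 (depth 2)
  pos 2: '(' -> open internal node _2 (depth 3)
  pos 8: ')' -> close internal node _2 (now at depth 2)
  pos 10: '(' -> open internal node _3 (depth 3)
  pos 11: '(' -> open internal node _4 (depth 4)
  pos 19: ')' -> close internal node _4 (now at depth 3)
  pos 22: ')' -> close internal node _3 (now at depth 2)
  pos 23: ')' -> close internal node _1 (now at depth 1)
  pos 25: '(' -> open internal node _5 (depth 2)
  pos 29: ')' -> close internal node _5 (now at depth 1)
  pos 30: ')' -> close internal node _0 (now at depth 0)
Total internal nodes: 6
BFS adjacency from root:
  _0: _1 _5
  _1: _2 _3
  _5: F Q
  _2: U T L
  _3: _4 B
  _4: E J X Y

Answer: _0: _1 _5
_1: _2 _3
_5: F Q
_2: U T L
_3: _4 B
_4: E J X Y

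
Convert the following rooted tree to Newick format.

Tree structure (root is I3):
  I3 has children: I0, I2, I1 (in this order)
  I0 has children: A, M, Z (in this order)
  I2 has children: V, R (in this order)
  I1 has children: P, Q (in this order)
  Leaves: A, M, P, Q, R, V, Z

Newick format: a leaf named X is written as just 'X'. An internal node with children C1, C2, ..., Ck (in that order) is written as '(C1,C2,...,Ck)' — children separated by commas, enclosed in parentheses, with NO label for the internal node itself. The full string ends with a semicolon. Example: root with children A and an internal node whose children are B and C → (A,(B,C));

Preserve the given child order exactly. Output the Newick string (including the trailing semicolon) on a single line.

Answer: ((A,M,Z),(V,R),(P,Q));

Derivation:
internal I3 with children ['I0', 'I2', 'I1']
  internal I0 with children ['A', 'M', 'Z']
    leaf 'A' → 'A'
    leaf 'M' → 'M'
    leaf 'Z' → 'Z'
  → '(A,M,Z)'
  internal I2 with children ['V', 'R']
    leaf 'V' → 'V'
    leaf 'R' → 'R'
  → '(V,R)'
  internal I1 with children ['P', 'Q']
    leaf 'P' → 'P'
    leaf 'Q' → 'Q'
  → '(P,Q)'
→ '((A,M,Z),(V,R),(P,Q))'
Final: ((A,M,Z),(V,R),(P,Q));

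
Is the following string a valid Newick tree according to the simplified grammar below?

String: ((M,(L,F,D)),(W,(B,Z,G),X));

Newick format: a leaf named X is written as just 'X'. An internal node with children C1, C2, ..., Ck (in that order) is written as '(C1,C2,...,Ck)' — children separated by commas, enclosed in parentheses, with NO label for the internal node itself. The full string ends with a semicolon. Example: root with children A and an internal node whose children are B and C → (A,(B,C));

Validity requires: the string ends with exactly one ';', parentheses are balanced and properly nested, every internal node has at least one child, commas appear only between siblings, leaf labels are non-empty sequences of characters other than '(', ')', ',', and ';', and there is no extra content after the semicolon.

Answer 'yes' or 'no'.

Input: ((M,(L,F,D)),(W,(B,Z,G),X));
Paren balance: 5 '(' vs 5 ')' OK
Ends with single ';': True
Full parse: OK
Valid: True

Answer: yes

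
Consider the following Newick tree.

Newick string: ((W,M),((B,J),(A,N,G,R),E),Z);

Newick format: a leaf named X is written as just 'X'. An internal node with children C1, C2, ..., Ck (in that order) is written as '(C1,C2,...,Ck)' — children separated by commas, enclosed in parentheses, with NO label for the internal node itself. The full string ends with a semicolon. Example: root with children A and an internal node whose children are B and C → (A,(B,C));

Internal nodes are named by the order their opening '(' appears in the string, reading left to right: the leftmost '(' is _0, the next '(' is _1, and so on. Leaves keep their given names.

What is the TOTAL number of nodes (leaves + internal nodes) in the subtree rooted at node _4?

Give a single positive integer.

Newick: ((W,M),((B,J),(A,N,G,R),E),Z);
Locate _4: it is the '(' at position 14 (the 5th '(' reading left to right).
Query: subtree rooted at _4
_4: subtree_size = 1 + 4
  A: subtree_size = 1 + 0
  N: subtree_size = 1 + 0
  G: subtree_size = 1 + 0
  R: subtree_size = 1 + 0
Total subtree size of _4: 5

Answer: 5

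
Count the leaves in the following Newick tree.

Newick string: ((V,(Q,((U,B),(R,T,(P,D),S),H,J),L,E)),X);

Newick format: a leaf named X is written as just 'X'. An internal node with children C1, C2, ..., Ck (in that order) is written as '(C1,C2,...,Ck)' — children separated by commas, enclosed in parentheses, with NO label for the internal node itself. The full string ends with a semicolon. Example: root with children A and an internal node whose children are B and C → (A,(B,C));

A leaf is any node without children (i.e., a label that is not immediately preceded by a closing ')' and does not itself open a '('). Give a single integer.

Answer: 14

Derivation:
Newick: ((V,(Q,((U,B),(R,T,(P,D),S),H,J),L,E)),X);
Scan left-to-right; a leaf is any maximal label run not followed by '(':
  pos 2: leaf 'V' → count = 1
  pos 5: leaf 'Q' → count = 2
  pos 9: leaf 'U' → count = 3
  pos 11: leaf 'B' → count = 4
  pos 15: leaf 'R' → count = 5
  pos 17: leaf 'T' → count = 6
  pos 20: leaf 'P' → count = 7
  pos 22: leaf 'D' → count = 8
  pos 25: leaf 'S' → count = 9
  pos 28: leaf 'H' → count = 10
  pos 30: leaf 'J' → count = 11
  pos 33: leaf 'L' → count = 12
  pos 35: leaf 'E' → count = 13
  pos 39: leaf 'X' → count = 14
Total leaves: 14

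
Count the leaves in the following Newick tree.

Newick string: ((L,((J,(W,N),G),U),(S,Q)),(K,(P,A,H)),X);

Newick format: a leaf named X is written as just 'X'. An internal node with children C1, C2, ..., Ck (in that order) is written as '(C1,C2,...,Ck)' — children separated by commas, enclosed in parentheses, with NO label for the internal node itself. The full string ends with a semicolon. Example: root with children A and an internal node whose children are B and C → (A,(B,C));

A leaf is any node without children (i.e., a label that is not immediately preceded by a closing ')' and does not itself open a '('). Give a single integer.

Newick: ((L,((J,(W,N),G),U),(S,Q)),(K,(P,A,H)),X);
Scan left-to-right; a leaf is any maximal label run not followed by '(':
  pos 2: leaf 'L' → count = 1
  pos 6: leaf 'J' → count = 2
  pos 9: leaf 'W' → count = 3
  pos 11: leaf 'N' → count = 4
  pos 14: leaf 'G' → count = 5
  pos 17: leaf 'U' → count = 6
  pos 21: leaf 'S' → count = 7
  pos 23: leaf 'Q' → count = 8
  pos 28: leaf 'K' → count = 9
  pos 31: leaf 'P' → count = 10
  pos 33: leaf 'A' → count = 11
  pos 35: leaf 'H' → count = 12
  pos 39: leaf 'X' → count = 13
Total leaves: 13

Answer: 13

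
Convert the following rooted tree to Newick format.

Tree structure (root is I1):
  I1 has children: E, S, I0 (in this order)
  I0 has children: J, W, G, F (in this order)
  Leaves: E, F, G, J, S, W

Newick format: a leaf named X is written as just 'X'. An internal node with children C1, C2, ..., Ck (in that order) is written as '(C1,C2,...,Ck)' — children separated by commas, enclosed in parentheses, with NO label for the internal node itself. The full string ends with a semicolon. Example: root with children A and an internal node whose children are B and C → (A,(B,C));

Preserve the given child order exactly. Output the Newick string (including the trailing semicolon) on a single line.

internal I1 with children ['E', 'S', 'I0']
  leaf 'E' → 'E'
  leaf 'S' → 'S'
  internal I0 with children ['J', 'W', 'G', 'F']
    leaf 'J' → 'J'
    leaf 'W' → 'W'
    leaf 'G' → 'G'
    leaf 'F' → 'F'
  → '(J,W,G,F)'
→ '(E,S,(J,W,G,F))'
Final: (E,S,(J,W,G,F));

Answer: (E,S,(J,W,G,F));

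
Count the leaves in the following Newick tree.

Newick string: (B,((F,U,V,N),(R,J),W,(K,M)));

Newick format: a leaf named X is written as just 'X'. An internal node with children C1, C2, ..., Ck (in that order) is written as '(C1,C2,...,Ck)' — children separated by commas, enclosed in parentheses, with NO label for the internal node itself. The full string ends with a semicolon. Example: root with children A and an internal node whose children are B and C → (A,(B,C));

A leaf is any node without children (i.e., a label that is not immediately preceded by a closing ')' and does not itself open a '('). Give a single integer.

Newick: (B,((F,U,V,N),(R,J),W,(K,M)));
Scan left-to-right; a leaf is any maximal label run not followed by '(':
  pos 1: leaf 'B' → count = 1
  pos 5: leaf 'F' → count = 2
  pos 7: leaf 'U' → count = 3
  pos 9: leaf 'V' → count = 4
  pos 11: leaf 'N' → count = 5
  pos 15: leaf 'R' → count = 6
  pos 17: leaf 'J' → count = 7
  pos 20: leaf 'W' → count = 8
  pos 23: leaf 'K' → count = 9
  pos 25: leaf 'M' → count = 10
Total leaves: 10

Answer: 10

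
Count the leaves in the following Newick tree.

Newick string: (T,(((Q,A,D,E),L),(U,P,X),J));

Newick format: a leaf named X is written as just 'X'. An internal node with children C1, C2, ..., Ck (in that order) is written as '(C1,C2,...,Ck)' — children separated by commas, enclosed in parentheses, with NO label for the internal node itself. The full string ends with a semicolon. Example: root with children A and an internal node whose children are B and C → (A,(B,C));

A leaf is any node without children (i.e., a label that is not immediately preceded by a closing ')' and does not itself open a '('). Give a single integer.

Newick: (T,(((Q,A,D,E),L),(U,P,X),J));
Scan left-to-right; a leaf is any maximal label run not followed by '(':
  pos 1: leaf 'T' → count = 1
  pos 6: leaf 'Q' → count = 2
  pos 8: leaf 'A' → count = 3
  pos 10: leaf 'D' → count = 4
  pos 12: leaf 'E' → count = 5
  pos 15: leaf 'L' → count = 6
  pos 19: leaf 'U' → count = 7
  pos 21: leaf 'P' → count = 8
  pos 23: leaf 'X' → count = 9
  pos 26: leaf 'J' → count = 10
Total leaves: 10

Answer: 10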